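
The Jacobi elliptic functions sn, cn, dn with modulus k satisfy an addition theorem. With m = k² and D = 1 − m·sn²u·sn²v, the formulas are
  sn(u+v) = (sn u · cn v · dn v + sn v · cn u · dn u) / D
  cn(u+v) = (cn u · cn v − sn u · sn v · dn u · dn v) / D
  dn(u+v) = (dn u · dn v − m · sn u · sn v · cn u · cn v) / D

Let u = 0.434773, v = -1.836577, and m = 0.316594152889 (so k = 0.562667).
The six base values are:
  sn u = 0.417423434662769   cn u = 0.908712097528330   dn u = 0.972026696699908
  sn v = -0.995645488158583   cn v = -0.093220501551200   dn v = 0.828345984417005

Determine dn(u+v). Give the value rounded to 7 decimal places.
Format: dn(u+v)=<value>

dn(u+v)=0.8399614

m = k² = 0.316594152889
D = 1 − m·sn²u·sn²v = 0.945315278549359
dn(u+v) = (dn u·dn v − m·sn u·sn v·cn u·cn v)/D = 0.7940283300296588/0.945315278549359 = 0.8399613843628352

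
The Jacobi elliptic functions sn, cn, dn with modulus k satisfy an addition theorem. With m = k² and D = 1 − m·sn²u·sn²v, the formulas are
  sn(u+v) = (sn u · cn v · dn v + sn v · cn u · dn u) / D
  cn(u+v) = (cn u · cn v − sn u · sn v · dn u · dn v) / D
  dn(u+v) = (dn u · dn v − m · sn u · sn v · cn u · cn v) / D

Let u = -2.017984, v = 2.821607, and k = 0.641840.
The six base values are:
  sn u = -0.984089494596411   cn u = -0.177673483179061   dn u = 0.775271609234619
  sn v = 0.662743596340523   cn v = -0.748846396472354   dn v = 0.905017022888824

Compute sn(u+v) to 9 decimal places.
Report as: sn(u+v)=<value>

sn(u+v)=0.697949303

m = k² = 0.4119585856
D = 1 − m·sn²u·sn²v = 0.8247678337207843
sn(u+v) = (sn u·cn v·dn v + sn v·cn u·dn u)/D = 0.5756461347064961/0.8247678337207843 = 0.697949303029408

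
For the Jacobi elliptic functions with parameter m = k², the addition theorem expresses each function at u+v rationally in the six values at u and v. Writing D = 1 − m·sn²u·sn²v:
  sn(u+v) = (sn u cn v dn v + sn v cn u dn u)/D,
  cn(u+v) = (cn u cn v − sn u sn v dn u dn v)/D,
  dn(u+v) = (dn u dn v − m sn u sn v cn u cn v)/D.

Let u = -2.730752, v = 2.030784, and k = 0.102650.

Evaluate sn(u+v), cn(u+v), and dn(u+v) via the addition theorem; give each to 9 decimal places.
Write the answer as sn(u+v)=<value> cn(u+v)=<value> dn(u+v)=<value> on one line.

sn(u+v)=-0.643775608 cn(u+v)=0.765214327 dn(u+v)=0.997814092

sn u = -0.4068845829183077, cn u = -0.9134795762267457, dn u = 0.9991273905601705
sn v = 0.898885911783426, cn v = -0.4381827445225097, dn v = 0.9957339650766239
m = k² = 0.0105370225
D = 1 − m·sn²u·sn²v = 0.9985904855775742
sn(u+v) = (sn u·cn v·dn v + sn v·cn u·dn u)/D = -0.6428681972928951/0.9985904855775742 = -0.6437756082975965
cn(u+v) = (cn u·cn v − sn u·sn v·dn u·dn v)/D = 0.7641357463143827/0.9985904855775742 = 0.7652143269444578
dn(u+v) = (dn u·dn v − m·sn u·sn v·cn u·cn v)/D = 0.9964076586892578/0.9985904855775742 = 0.9978140920428919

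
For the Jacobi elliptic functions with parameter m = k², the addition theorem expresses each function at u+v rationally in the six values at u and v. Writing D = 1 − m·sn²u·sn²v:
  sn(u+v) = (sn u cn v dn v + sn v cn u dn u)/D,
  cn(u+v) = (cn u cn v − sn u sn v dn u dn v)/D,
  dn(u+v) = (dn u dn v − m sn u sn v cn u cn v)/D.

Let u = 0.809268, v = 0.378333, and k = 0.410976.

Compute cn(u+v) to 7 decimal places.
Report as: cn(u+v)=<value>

sn u = 0.7147180119141023, cn u = 0.6994127275404367, dn u = 0.9558878290606824
sn v = 0.3679963232001329, cn v = 0.929827245304838, dn v = 0.9884974310175471
m = k² = 0.168901272576
D = 1 − m·sn²u·sn²v = 0.9883160595485577
cn(u+v) = (cn u·cn v − sn u·sn v·dn u·dn v)/D = 0.4018133882929805/0.9883160595485577 = 0.4065636538138625

cn(u+v)=0.4065637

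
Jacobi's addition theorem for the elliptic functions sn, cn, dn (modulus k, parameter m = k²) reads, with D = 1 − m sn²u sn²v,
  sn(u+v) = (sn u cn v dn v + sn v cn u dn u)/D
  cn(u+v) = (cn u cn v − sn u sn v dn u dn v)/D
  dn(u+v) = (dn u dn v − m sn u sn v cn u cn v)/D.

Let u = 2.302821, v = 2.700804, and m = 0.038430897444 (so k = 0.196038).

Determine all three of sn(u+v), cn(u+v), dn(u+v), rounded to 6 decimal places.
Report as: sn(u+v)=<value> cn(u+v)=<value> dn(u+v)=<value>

sn(u+v)=-0.971268 cn(u+v)=0.237987 dn(u+v)=0.981706

sn u = 0.7617490943926186, cn u = -0.6478721457139715, dn u = 0.9887871473564591
sn v = 0.4537777506830102, cn v = -0.8911148932573554, dn v = 0.9960354063439264
m = k² = 0.038430897444
D = 1 − m·sn²u·sn²v = 0.9954081169817425
sn(u+v) = (sn u·cn v·dn v + sn v·cn u·dn u)/D = -0.9668082719800934/0.9954081169817425 = -0.9712682220350292
cn(u+v) = (cn u·cn v − sn u·sn v·dn u·dn v)/D = 0.2368946698091878/0.9954081169817425 = 0.2379874804793588
dn(u+v) = (dn u·dn v − m·sn u·sn v·cn u·cn v)/D = 0.9771976559190515/0.9954081169817425 = 0.981705532884433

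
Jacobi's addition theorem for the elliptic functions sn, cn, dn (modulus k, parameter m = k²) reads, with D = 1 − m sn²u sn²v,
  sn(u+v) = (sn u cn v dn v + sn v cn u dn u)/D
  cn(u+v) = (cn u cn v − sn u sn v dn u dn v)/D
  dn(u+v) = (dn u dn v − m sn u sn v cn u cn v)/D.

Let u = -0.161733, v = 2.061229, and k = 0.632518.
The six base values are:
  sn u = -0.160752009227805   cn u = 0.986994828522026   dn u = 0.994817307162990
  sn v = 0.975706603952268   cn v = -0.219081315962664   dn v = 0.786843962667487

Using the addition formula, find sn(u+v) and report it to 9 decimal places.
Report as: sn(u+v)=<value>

sn(u+v)=0.995535603

m = k² = 0.400079020324
D = 1 − m·sn²u·sn²v = 0.9901576889355749
sn(u+v) = (sn u·cn v·dn v + sn v·cn u·dn u)/D = 0.9857372322107622/0.9901576889355749 = 0.9955356032940928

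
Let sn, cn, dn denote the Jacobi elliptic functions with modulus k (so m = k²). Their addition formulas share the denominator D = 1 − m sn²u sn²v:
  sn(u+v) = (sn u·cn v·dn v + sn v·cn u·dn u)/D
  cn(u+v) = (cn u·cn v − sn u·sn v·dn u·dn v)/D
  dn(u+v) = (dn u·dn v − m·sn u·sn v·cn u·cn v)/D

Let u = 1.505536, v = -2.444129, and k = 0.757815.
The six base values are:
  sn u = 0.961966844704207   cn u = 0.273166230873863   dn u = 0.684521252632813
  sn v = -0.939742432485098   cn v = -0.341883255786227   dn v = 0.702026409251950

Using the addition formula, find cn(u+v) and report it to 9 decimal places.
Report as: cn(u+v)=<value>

cn(u+v)=0.642619342

m = k² = 0.574283574225
D = 1 − m·sn²u·sn²v = 0.5306851712900987
cn(u+v) = (cn u·cn v − sn u·sn v·dn u·dn v)/D = 0.3410285555848603/0.5306851712900987 = 0.6426193420023738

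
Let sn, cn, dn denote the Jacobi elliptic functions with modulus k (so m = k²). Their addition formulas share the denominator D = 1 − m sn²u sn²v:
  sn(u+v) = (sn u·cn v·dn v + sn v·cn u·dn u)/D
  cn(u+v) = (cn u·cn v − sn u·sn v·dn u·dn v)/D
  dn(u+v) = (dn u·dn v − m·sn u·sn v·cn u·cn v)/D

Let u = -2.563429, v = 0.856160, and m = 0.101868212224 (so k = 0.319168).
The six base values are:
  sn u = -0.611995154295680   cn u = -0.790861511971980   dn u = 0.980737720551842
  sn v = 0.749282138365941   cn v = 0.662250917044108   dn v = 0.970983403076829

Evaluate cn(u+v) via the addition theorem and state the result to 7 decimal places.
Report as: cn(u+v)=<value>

cn(u+v)=-0.0889800

m = k² = 0.101868212224
D = 1 − m·sn²u·sn²v = 0.978579706803284
cn(u+v) = (cn u·cn v − sn u·sn v·dn u·dn v)/D = -0.08707404286050986/0.978579706803284 = -0.08898002099895747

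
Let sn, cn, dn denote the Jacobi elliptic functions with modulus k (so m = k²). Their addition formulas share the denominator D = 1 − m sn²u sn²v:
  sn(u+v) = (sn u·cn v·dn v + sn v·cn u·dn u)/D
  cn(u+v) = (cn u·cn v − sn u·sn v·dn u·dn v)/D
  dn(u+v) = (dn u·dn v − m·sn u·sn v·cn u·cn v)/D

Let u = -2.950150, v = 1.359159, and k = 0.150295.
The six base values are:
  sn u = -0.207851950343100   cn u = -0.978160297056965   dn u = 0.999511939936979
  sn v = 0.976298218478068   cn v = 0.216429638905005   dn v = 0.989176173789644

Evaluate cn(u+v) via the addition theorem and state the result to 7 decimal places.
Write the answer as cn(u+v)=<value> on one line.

cn(u+v)=-0.0110821

m = k² = 0.022588587025
D = 1 − m·sn²u·sn²v = 0.9990698301313343
cn(u+v) = (cn u·cn v − sn u·sn v·dn u·dn v)/D = -0.01107178911779951/0.9990698301313343 = -0.01108209735083688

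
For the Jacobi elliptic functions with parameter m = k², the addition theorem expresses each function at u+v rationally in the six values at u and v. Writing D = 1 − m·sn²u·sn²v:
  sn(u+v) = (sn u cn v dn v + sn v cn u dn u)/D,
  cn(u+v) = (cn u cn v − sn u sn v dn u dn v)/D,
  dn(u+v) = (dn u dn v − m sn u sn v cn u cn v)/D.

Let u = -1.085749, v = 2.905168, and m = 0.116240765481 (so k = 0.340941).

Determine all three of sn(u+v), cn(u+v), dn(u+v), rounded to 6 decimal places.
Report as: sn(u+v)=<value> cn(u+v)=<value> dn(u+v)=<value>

sn(u+v)=0.982398 cn(u+v)=-0.186799 dn(u+v)=0.942240

sn u = -0.8753716298992418, cn u = 0.4834506278489509, dn u = 0.954425246115589
sn v = 0.3273632220229837, cn v = -0.9448985770265138, dn v = 0.993751912291741
m = k² = 0.116240765481
D = 1 − m·sn²u·sn²v = 0.9904544013765462
sn(u+v) = (sn u·cn v·dn v + sn v·cn u·dn u)/D = 0.9730204948062404/0.9904544013765462 = 0.9823980724947297
cn(u+v) = (cn u·cn v − sn u·sn v·dn u·dn v)/D = -0.1850163179105876/0.9904544013765462 = -0.1867994302952761
dn(u+v) = (dn u·dn v − m·sn u·sn v·cn u·cn v)/D = 0.9332452954482439/0.9904544013765462 = 0.9422395358647583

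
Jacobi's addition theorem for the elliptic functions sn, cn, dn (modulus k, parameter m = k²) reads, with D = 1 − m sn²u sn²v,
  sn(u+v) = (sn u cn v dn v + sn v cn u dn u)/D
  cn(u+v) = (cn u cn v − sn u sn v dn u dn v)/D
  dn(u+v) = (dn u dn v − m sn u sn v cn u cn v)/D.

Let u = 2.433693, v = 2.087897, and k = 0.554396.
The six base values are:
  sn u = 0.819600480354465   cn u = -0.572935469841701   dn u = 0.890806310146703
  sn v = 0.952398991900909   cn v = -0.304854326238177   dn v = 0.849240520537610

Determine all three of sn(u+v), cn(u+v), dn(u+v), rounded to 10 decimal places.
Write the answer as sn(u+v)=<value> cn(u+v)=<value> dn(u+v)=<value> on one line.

m = k² = 0.307354924816
D = 1 − m·sn²u·sn²v = 0.812723864530254
sn(u+v) = (sn u·cn v·dn v + sn v·cn u·dn u)/D = -0.6982703664167724/0.812723864530254 = -0.8591729576199481
cn(u+v) = (cn u·cn v − sn u·sn v·dn u·dn v)/D = -0.4158588406673317/0.812723864530254 = -0.5116852830545265
dn(u+v) = (dn u·dn v − m·sn u·sn v·cn u·cn v)/D = 0.7146044383322323/0.812723864530254 = 0.8792708932513828

sn(u+v)=-0.8591729576 cn(u+v)=-0.5116852831 dn(u+v)=0.8792708933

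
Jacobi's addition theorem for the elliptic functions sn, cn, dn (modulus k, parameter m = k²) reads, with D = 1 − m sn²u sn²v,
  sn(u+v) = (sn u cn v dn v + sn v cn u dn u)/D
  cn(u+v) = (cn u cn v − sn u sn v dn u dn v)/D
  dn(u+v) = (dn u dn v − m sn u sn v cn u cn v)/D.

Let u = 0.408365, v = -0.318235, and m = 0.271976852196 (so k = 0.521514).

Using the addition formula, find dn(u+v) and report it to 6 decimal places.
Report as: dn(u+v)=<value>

dn(u+v)=0.998898

sn u = 0.3943728094558154, cn u = 0.9189505357536537, dn u = 0.9786212055151792
sn v = -0.3115323402918784, cn v = 0.9502355502464982, dn v = 0.986713734580059
m = k² = 0.271976852196
D = 1 − m·sn²u·sn²v = 0.9958946314889352
dn(u+v) = (dn u·dn v − m·sn u·sn v·cn u·cn v)/D = 0.9947976518901897/0.9958946314889352 = 0.9988984983309877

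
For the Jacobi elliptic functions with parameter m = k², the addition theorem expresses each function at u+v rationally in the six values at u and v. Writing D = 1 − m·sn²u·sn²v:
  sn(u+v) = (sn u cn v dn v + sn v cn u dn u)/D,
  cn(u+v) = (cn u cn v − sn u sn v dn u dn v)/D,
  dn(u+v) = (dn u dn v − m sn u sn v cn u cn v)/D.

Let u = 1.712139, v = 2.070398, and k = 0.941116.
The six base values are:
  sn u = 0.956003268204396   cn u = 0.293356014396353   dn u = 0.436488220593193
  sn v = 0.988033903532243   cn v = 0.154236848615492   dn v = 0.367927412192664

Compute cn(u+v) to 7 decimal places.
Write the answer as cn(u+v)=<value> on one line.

cn(u+v)=-0.5074245

m = k² = 0.885699325456
D = 1 − m·sn²u·sn²v = 0.2097786440789141
cn(u+v) = (cn u·cn v − sn u·sn v·dn u·dn v)/D = -0.1064468177703153/0.2097786440789141 = -0.5074244722941025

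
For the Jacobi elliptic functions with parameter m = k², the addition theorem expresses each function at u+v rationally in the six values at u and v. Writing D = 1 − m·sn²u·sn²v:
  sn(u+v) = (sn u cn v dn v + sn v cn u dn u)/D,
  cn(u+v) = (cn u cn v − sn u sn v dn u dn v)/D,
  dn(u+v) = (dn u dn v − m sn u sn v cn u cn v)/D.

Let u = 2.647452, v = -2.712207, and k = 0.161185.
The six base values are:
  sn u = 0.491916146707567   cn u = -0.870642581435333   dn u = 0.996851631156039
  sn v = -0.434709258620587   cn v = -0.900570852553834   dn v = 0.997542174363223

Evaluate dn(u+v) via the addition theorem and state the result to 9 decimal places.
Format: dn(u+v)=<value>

m = k² = 0.025980604225
D = 1 − m·sn²u·sn²v = 0.9988119651416776
dn(u+v) = (dn u·dn v − m·sn u·sn v·cn u·cn v)/D = 0.9987576352842985/0.9988119651416776 = 0.9999456055200827

dn(u+v)=0.999945606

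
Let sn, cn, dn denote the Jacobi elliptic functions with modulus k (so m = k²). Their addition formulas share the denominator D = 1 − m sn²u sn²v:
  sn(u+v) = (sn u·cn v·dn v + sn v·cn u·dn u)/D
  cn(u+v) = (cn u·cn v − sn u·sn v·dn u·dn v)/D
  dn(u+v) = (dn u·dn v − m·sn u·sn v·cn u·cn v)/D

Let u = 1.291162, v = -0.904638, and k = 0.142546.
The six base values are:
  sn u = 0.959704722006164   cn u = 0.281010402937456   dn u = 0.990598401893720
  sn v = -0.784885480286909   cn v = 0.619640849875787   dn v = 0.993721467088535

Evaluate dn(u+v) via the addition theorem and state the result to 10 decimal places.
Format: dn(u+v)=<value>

m = k² = 0.020319362116
D = 1 − m·sn²u·sn²v = 0.9884708331715034
dn(u+v) = (dn u·dn v − m·sn u·sn v·cn u·cn v)/D = 0.9870440151819144/0.9884708331715034 = 0.9985565401206518

dn(u+v)=0.9985565401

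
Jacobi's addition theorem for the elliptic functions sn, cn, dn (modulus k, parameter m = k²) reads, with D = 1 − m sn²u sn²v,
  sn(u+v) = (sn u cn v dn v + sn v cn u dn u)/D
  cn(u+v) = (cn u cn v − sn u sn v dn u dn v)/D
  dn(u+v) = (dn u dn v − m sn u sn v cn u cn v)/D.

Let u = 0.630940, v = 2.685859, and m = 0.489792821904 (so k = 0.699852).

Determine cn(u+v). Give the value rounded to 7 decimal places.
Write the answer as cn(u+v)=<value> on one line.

cn(u+v)=-0.9322921

sn u = 0.5746158180256988, cn u = 0.8184232778181819, dn u = 0.9155755408353519
sn v = 0.8063593783475645, cn v = -0.5914258642897936, dn v = 0.8255477825930276
m = k² = 0.489792821904
D = 1 − m·sn²u·sn²v = 0.8948462287297109
cn(u+v) = (cn u·cn v − sn u·sn v·dn u·dn v)/D = -0.8342580429008749/0.8948462287297109 = -0.9322920699852033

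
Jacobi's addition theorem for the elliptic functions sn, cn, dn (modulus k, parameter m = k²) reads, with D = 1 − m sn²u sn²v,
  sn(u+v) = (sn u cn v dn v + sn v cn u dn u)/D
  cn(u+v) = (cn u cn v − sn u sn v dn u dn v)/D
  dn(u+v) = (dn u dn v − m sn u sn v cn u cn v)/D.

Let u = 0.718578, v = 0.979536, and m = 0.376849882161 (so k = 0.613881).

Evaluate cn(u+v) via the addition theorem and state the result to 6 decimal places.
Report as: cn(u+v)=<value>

cn(u+v)=0.050263

sn u = 0.6424470326242449, cn u = 0.7663300922398274, dn u = 0.9189448633284658
sn v = 0.8022875841303564, cn v = 0.5969377122868653, dn v = 0.8703072917367089
m = k² = 0.376849882161
D = 1 − m·sn²u·sn²v = 0.8998840710524476
cn(u+v) = (cn u·cn v − sn u·sn v·dn u·dn v)/D = 0.04523093673142263/0.8998840710524476 = 0.05026307075146177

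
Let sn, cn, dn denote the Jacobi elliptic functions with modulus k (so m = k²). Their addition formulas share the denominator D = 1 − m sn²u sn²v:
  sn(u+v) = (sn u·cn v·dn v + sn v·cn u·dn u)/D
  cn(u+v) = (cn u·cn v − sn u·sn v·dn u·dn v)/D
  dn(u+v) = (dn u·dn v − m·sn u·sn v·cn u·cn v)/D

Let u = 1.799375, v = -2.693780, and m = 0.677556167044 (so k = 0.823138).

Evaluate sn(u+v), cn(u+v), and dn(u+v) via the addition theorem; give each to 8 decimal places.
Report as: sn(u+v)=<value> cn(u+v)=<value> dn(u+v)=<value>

sn(u+v)=-0.73547289 cn(u+v)=0.67755415 dn(u+v)=0.79592466

sn u = 0.9902741176191525, cn u = 0.139130054170941, dn u = 0.579274895195062
sn v = -0.9261956360204893, cn v = -0.3770432917008355, dn v = 0.6471215739264538
m = k² = 0.677556167044
D = 1 − m·sn²u·sn²v = 0.430017371520198
sn(u+v) = (sn u·cn v·dn v + sn v·cn u·dn u)/D = -0.3162661208452333/0.430017371520198 = -0.7354728943325449
cn(u+v) = (cn u·cn v − sn u·sn v·dn u·dn v)/D = 0.2913600532239248/0.430017371520198 = 0.6775541466939076
dn(u+v) = (dn u·dn v − m·sn u·sn v·cn u·cn v)/D = 0.3422614295212136/0.430017371520198 = 0.7959246583719408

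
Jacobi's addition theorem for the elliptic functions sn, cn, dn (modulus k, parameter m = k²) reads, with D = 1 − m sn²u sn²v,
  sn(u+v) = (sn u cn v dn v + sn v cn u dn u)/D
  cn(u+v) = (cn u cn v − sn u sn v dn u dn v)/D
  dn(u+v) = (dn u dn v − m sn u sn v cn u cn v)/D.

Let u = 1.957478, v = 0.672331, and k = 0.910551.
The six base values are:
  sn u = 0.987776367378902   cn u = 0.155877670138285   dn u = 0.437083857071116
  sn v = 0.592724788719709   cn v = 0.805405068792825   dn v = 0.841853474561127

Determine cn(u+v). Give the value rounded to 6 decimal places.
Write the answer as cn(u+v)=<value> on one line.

cn(u+v)=-0.125579

m = k² = 0.829103123601
D = 1 − m·sn²u·sn²v = 0.7157948160791948
cn(u+v) = (cn u·cn v − sn u·sn v·dn u·dn v)/D = -0.08988871546726293/0.7157948160791948 = -0.1255788858036627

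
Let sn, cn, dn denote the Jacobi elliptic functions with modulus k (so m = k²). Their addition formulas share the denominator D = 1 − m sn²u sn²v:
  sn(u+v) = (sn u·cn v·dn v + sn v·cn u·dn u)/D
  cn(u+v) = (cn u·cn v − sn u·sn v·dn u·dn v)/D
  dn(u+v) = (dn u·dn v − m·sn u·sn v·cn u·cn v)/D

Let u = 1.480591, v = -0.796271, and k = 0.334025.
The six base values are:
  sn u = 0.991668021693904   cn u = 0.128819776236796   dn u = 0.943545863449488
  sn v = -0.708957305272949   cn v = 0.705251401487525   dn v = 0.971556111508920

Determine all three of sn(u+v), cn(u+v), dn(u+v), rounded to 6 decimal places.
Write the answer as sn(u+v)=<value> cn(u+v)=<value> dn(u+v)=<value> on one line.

sn(u+v)=0.627940 cn(u+v)=0.778262 dn(u+v)=0.977756

m = k² = 0.111572700625
D = 1 − m·sn²u·sn²v = 0.9448518781144276
sn(u+v) = (sn u·cn v·dn v + sn v·cn u·dn u)/D = 0.5933104163706782/0.9448518781144276 = 0.6279401355000794
cn(u+v) = (cn u·cn v − sn u·sn v·dn u·dn v)/D = 0.7353419758196955/0.9448518781144276 = 0.7782616438114768
dn(u+v) = (dn u·dn v − m·sn u·sn v·cn u·cn v)/D = 0.923834160608855/0.9448518781144276 = 0.9777555424374917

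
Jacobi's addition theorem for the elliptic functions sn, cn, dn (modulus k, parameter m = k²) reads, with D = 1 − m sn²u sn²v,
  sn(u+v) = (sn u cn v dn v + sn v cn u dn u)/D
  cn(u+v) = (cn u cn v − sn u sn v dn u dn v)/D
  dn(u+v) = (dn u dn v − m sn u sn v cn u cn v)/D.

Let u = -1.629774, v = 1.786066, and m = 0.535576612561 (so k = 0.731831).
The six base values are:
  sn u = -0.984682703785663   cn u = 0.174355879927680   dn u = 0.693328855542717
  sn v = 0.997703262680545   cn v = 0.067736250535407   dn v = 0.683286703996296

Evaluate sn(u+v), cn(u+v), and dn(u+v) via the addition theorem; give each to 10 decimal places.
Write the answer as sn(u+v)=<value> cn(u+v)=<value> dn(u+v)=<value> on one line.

m = k² = 0.535576612561
D = 1 − m·sn²u·sn²v = 0.4830875315084324
sn(u+v) = (sn u·cn v·dn v + sn v·cn u·dn u)/D = 0.07503397471596549/0.4830875315084324 = 0.1553216960116383
cn(u+v) = (cn u·cn v − sn u·sn v·dn u·dn v)/D = 0.4772247539024296/0.4830875315084324 = 0.9878639434396157
dn(u+v) = (dn u·dn v − m·sn u·sn v·cn u·cn v)/D = 0.4799564715946182/0.4830875315084324 = 0.993518648879143

sn(u+v)=0.1553216960 cn(u+v)=0.9878639434 dn(u+v)=0.9935186489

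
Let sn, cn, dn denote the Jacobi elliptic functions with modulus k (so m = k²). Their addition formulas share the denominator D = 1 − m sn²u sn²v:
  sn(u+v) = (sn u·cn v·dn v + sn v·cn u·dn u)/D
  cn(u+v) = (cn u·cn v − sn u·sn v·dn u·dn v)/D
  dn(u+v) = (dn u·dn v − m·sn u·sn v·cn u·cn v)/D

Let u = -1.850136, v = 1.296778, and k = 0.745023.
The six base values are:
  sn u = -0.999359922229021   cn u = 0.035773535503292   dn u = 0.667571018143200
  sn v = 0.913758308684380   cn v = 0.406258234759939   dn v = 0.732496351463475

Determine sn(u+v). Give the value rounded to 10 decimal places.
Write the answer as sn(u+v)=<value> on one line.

m = k² = 0.555059270529
D = 1 − m·sn²u·sn²v = 0.5371440019599147
sn(u+v) = (sn u·cn v·dn v + sn v·cn u·dn u)/D = -0.2755703933556809/0.5371440019599147 = -0.51302889420749

sn(u+v)=-0.5130288942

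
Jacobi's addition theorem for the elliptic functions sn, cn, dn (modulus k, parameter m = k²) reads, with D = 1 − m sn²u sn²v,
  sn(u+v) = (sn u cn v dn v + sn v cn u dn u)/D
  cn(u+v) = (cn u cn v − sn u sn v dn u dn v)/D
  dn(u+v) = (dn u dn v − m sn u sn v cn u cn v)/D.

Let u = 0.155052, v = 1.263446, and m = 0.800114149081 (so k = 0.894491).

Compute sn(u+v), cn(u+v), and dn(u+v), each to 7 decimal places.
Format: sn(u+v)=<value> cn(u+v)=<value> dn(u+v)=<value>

sn(u+v)=0.9170515 cn(u+v)=0.3987688 dn(u+v)=0.5719417

sn u = 0.1539431490656903, cn u = 0.9880797067320726, dn u = 0.990473876648636
sn v = 0.8763525333098772, cn v = 0.4816702579165134, dn v = 0.6209004140012064
m = k² = 0.800114149081
D = 1 − m·sn²u·sn²v = 0.9854376865180793
sn(u+v) = (sn u·cn v·dn v + sn v·cn u·dn u)/D = 0.9036970893380814/0.9854376865180793 = 0.9170514804758299
cn(u+v) = (cn u·cn v − sn u·sn v·dn u·dn v)/D = 0.3929618362283849/0.9854376865180793 = 0.398768832981075
dn(u+v) = (dn u·dn v − m·sn u·sn v·cn u·cn v)/D = 0.5636128712484521/0.9854376865180793 = 0.5719416650685521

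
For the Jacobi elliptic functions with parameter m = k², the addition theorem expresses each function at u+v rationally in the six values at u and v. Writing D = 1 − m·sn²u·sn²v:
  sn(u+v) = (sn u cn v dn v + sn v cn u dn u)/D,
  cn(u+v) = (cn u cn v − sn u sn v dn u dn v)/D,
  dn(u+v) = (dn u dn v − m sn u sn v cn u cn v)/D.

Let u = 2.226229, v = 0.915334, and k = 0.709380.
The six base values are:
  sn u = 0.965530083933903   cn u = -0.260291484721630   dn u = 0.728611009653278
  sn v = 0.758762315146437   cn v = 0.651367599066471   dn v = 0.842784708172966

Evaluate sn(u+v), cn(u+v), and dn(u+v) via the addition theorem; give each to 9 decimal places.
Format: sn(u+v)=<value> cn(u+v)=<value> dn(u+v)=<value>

m = k² = 0.5032199844
D = 1 − m·sn²u·sn²v = 0.7299146635331979
sn(u+v) = (sn u·cn v·dn v + sn v·cn u·dn u)/D = 0.3861397402971949/0.7299146635331979 = 0.5290203904495646
cn(u+v) = (cn u·cn v − sn u·sn v·dn u·dn v)/D = -0.6194122351100245/0.7299146635331979 = -0.8486091128950892
dn(u+v) = (dn u·dn v − m·sn u·sn v·cn u·cn v)/D = 0.6765673316777209/0.7299146635331979 = 0.926912919385335

sn(u+v)=0.529020390 cn(u+v)=-0.848609113 dn(u+v)=0.926912919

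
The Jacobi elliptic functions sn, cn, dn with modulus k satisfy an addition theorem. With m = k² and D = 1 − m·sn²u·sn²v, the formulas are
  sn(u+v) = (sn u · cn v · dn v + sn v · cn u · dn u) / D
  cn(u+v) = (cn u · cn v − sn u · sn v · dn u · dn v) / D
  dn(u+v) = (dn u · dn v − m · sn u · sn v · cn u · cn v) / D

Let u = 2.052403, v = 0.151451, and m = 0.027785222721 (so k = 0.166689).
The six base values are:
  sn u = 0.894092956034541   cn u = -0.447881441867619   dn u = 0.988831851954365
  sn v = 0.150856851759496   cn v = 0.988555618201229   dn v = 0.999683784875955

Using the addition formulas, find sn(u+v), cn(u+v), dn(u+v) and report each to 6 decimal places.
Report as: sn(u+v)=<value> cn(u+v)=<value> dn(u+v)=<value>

sn(u+v)=0.817183 cn(u+v)=-0.576379 dn(u+v)=0.990679

m = k² = 0.027785222721
D = 1 − m·sn²u·sn²v = 0.9994945137932869
sn(u+v) = (sn u·cn v·dn v + sn v·cn u·dn u)/D = 0.8167697274217698/0.9994945137932869 = 0.8171828020565726
cn(u+v) = (cn u·cn v − sn u·sn v·dn u·dn v)/D = -0.5760872290463023/0.9994945137932869 = -0.5763785804685741
dn(u+v) = (dn u·dn v − m·sn u·sn v·cn u·cn v)/D = 0.9901784716496714/0.9994945137932869 = 0.9906792463439752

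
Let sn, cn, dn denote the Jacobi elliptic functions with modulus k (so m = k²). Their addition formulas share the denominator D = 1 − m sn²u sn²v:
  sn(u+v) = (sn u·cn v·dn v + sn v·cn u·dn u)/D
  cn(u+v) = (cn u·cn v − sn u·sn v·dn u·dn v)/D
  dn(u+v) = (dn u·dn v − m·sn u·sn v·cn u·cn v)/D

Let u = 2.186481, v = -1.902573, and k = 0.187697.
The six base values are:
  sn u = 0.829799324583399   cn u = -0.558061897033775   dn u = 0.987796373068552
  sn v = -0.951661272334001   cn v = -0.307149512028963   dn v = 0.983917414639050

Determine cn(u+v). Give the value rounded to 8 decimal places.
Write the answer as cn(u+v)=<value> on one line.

m = k² = 0.035230163809
D = 1 − m·sn²u·sn²v = 0.9780302250194373
cn(u+v) = (cn u·cn v − sn u·sn v·dn u·dn v)/D = 0.9389140301041389/0.9780302250194373 = 0.9600051267183271

cn(u+v)=0.96000513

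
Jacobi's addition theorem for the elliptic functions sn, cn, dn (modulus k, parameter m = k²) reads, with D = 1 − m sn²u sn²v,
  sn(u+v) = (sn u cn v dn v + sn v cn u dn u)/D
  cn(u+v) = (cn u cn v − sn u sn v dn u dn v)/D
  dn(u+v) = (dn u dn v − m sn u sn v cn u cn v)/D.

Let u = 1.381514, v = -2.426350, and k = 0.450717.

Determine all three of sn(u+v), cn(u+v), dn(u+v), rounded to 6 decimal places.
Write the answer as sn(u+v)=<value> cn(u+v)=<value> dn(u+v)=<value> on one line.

sn u = 0.9688302851549685, cn u = 0.2477254096102022, dn u = 0.8996225950704635
sn v = -0.767805141070862, cn v = -0.6406834361407775, dn v = 0.9382113396527136
m = k² = 0.203145814089
D = 1 − m·sn²u·sn²v = 0.8875899032105324
sn(u+v) = (sn u·cn v·dn v + sn v·cn u·dn u)/D = -0.7534730340291286/0.8875899032105324 = -0.8488977074927453
cn(u+v) = (cn u·cn v − sn u·sn v·dn u·dn v)/D = 0.4691420075757679/0.8875899032105324 = 0.5285571702413671
dn(u+v) = (dn u·dn v − m·sn u·sn v·cn u·cn v)/D = 0.8200521733588884/0.8875899032105324 = 0.9239088574494247

sn(u+v)=-0.848898 cn(u+v)=0.528557 dn(u+v)=0.923909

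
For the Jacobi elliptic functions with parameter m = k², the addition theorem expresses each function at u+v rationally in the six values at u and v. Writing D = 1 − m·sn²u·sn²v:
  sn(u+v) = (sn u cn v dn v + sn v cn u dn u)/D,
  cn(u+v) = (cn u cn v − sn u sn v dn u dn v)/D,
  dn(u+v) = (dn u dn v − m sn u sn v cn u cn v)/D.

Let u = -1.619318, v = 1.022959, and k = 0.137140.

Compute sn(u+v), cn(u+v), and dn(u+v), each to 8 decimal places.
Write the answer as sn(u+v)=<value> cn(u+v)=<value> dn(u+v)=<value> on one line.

sn u = -0.9991731237113304, cn u = -0.04065794944340526, dn u = 0.9905673678722827
sn v = 0.8522337866329708, cn v = 0.523161134757952, dn v = 0.993146592678809
m = k² = 0.0188073796
D = 1 − m·sn²u·sn²v = 0.9863627352145784
sn(u+v) = (sn u·cn v·dn v + sn v·cn u·dn u)/D = -0.5534693103515829/0.9863627352145784 = -0.5611214724481439
cn(u+v) = (cn u·cn v − sn u·sn v·dn u·dn v)/D = 0.8164454469950382/0.9863627352145784 = 0.8277334674625805
dn(u+v) = (dn u·dn v − m·sn u·sn v·cn u·cn v)/D = 0.9834379559600128/0.9863627352145784 = 0.9970347833001524

sn(u+v)=-0.56112147 cn(u+v)=0.82773347 dn(u+v)=0.99703478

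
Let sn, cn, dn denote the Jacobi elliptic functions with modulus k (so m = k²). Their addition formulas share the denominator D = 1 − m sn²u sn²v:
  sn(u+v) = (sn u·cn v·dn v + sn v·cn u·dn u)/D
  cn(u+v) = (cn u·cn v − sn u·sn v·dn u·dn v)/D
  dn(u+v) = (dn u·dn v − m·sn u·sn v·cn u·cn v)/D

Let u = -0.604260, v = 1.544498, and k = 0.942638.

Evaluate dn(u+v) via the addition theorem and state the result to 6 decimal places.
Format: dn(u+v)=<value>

sn u = -0.5431968482849952, cn u = 0.8396053739783041, dn u = 0.858962802516424
sn v = 0.9302142008256451, cn v = 0.3670170848643241, dn v = 0.4807544735277034
m = k² = 0.888566399044
D = 1 − m·sn²u·sn²v = 0.7731335371756168
dn(u+v) = (dn u·dn v − m·sn u·sn v·cn u·cn v)/D = 0.5513041667369371/0.7731335371756168 = 0.7130775477040375

dn(u+v)=0.713078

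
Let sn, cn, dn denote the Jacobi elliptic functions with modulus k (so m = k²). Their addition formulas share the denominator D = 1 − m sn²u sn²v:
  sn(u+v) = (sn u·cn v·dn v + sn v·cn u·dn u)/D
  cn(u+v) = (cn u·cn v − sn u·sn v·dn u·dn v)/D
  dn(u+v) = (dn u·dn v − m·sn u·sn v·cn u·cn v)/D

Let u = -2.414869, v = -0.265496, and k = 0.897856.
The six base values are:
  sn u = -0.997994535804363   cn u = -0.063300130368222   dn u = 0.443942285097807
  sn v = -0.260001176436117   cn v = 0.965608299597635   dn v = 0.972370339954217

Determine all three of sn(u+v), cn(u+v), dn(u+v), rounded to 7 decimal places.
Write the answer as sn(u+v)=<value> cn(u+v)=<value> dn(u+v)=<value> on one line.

sn(u+v)=-0.9830997 cn(u+v)=-0.1830710 dn(u+v)=0.4699708

m = k² = 0.806145396736
D = 1 − m·sn²u·sn²v = 0.9457224380869263
sn(u+v) = (sn u·cn v·dn v + sn v·cn u·dn u)/D = -0.9297394320746092/0.9457224380869263 = -0.983099686156703
cn(u+v) = (cn u·cn v − sn u·sn v·dn u·dn v)/D = -0.1731343938871281/0.9457224380869263 = -0.1830710438015582
dn(u+v) = (dn u·dn v − m·sn u·sn v·cn u·cn v)/D = 0.4444619500124077/0.9457224380869263 = 0.4699708203090713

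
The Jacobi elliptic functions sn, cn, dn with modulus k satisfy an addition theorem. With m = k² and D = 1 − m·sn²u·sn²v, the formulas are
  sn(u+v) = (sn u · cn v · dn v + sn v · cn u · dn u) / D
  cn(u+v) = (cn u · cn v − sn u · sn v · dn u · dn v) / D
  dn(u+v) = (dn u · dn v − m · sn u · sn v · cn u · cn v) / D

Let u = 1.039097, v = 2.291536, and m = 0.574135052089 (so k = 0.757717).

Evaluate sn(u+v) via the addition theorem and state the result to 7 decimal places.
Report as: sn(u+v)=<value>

sn(u+v)=0.4813601

sn u = 0.8153435123913774, cn u = 0.5789775097543011, dn u = 0.7863355547062091
sn v = 0.9704039225029387, cn v = -0.2414875300940207, dn v = 0.677750941015125
m = k² = 0.574135052089
D = 1 − m·sn²u·sn²v = 0.6405815319829602
sn(u+v) = (sn u·cn v·dn v + sn v·cn u·dn u)/D = 0.3083504085500835/0.6405815319829602 = 0.4813601285000608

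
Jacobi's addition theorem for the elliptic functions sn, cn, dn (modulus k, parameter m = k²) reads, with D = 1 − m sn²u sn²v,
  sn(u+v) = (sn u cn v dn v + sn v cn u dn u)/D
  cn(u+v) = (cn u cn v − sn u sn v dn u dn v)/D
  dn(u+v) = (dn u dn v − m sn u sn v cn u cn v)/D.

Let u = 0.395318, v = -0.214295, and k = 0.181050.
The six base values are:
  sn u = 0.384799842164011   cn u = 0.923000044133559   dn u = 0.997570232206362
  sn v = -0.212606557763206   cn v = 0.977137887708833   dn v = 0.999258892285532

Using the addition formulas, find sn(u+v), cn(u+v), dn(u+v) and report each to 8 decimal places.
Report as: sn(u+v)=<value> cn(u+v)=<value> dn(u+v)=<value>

sn(u+v)=0.18000428 cn(u+v)=0.98366583 dn(u+v)=0.99946881

m = k² = 0.0327791025
D = 1 − m·sn²u·sn²v = 0.9997806083265458
sn(u+v) = (sn u·cn v·dn v + sn v·cn u·dn u)/D = 0.179964791985151/0.9997806083265458 = 0.1800042834261208
cn(u+v) = (cn u·cn v − sn u·sn v·dn u·dn v)/D = 0.9834500182681066/0.9997806083265458 = 0.9836658263598715
dn(u+v) = (dn u·dn v − m·sn u·sn v·cn u·cn v)/D = 0.999249537050446/0.9997806083265458 = 0.9994688121857168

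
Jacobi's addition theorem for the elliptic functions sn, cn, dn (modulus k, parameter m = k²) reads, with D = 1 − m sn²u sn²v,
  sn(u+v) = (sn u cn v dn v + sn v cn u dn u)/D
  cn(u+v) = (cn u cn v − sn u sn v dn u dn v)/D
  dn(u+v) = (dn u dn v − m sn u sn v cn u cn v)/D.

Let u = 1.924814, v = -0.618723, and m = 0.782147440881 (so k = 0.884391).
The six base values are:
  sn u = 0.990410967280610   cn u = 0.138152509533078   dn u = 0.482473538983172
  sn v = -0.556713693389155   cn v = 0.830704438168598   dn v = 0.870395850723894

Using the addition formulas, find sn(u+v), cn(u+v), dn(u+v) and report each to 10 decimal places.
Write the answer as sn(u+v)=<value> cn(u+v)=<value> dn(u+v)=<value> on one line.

m = k² = 0.782147440881
D = 1 − m·sn²u·sn²v = 0.76221562259969
sn(u+v) = (sn u·cn v·dn v + sn v·cn u·dn u)/D = 0.6790007133071069/0.76221562259969 = 0.8908249754724761
cn(u+v) = (cn u·cn v − sn u·sn v·dn u·dn v)/D = 0.3463101018790429/0.76221562259969 = 0.4543466331717034
dn(u+v) = (dn u·dn v − m·sn u·sn v·cn u·cn v)/D = 0.4694356818562413/0.76221562259969 = 0.615883049280906

sn(u+v)=0.8908249755 cn(u+v)=0.4543466332 dn(u+v)=0.6158830493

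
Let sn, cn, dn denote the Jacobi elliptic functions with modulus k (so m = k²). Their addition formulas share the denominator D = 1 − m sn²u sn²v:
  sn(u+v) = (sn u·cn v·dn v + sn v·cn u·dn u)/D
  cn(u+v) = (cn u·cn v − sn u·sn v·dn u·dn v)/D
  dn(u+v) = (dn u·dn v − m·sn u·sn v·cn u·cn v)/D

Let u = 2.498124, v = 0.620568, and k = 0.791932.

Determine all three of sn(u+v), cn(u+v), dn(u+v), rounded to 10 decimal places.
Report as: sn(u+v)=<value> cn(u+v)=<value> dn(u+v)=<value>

sn u = 0.9476147808922355, cn u = -0.31941544582966, dn u = 0.6609312352078766
sn v = 0.5626903734045062, cn v = 0.8266677347507264, dn v = 0.8952259426782219
m = k² = 0.627156292624
D = 1 − m·sn²u·sn²v = 0.8216888885384809
sn(u+v) = (sn u·cn v·dn v + sn v·cn u·dn u)/D = 0.5824959996737165/0.8216888885384809 = 0.7089009086027544
cn(u+v) = (cn u·cn v − sn u·sn v·dn u·dn v)/D = -0.5795438205275955/0.8216888885384809 = -0.7053080899735868
dn(u+v) = (dn u·dn v − m·sn u·sn v·cn u·cn v)/D = 0.6799834575268242/0.8216888885384809 = 0.827543693253897

sn(u+v)=0.7089009086 cn(u+v)=-0.7053080900 dn(u+v)=0.8275436933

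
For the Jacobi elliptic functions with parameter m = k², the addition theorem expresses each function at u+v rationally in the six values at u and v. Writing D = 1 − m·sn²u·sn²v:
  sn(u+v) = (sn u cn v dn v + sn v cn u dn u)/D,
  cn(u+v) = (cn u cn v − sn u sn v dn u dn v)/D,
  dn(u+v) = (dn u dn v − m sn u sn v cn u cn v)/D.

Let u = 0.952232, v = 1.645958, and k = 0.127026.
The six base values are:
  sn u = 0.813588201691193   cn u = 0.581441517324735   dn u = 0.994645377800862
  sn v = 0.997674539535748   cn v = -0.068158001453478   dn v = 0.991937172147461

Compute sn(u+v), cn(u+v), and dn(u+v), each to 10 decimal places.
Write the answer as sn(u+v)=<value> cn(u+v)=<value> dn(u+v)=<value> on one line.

sn(u+v)=0.5275865462 cn(u+v)=-0.8495012868 dn(u+v)=0.9977518197

m = k² = 0.016135604676
D = 1 − m·sn²u·sn²v = 0.9893690443203729
sn(u+v) = (sn u·cn v·dn v + sn v·cn u·dn u)/D = 0.5219777969932035/0.9893690443203729 = 0.5275865461828408
cn(u+v) = (cn u·cn v − sn u·sn v·dn u·dn v)/D = -0.840470276277234/0.9893690443203729 = -0.8495012868070661
dn(u+v) = (dn u·dn v − m·sn u·sn v·cn u·cn v)/D = 0.9871447643427239/0.9893690443203729 = 0.997751819717407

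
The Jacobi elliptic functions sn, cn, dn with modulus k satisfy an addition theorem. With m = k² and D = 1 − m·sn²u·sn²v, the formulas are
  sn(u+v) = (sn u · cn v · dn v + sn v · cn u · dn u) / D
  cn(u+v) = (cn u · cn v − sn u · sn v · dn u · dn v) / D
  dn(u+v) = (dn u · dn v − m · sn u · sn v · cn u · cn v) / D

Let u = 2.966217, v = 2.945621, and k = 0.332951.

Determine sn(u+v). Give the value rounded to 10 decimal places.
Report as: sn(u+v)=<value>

sn u = 0.2647806493324281, cn u = -0.9643086682899297, dn u = 0.9961064169540202
sn v = 0.2845012248732351, cn v = -0.958675676673623, dn v = 0.9955034809410264
m = k² = 0.110856368401
D = 1 − m·sn²u·sn²v = 0.9993709264662861
sn(u+v) = (sn u·cn v·dn v + sn v·cn u·dn u)/D = -0.5259761817768905/0.9993709264662861 = -0.526307267749633

sn(u+v)=-0.5263072677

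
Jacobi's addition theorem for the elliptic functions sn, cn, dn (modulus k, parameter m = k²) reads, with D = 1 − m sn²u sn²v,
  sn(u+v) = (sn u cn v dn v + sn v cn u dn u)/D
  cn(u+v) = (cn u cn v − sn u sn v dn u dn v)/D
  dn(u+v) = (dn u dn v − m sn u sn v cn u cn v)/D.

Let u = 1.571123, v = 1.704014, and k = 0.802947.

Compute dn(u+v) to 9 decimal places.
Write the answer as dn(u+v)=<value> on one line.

sn u = 0.9660500788826715, cn u = 0.2583548820726718, dn u = 0.6311177848438664
sn v = 0.9840702701921044, cn v = 0.177779929474726, dn v = 0.6129054307315239
m = k² = 0.644723884809
D = 1 − m·sn²u·sn²v = 0.4173265047774773
dn(u+v) = (dn u·dn v − m·sn u·sn v·cn u·cn v)/D = 0.3586641880227261/0.4173265047774773 = 0.8594330432330663

dn(u+v)=0.859433043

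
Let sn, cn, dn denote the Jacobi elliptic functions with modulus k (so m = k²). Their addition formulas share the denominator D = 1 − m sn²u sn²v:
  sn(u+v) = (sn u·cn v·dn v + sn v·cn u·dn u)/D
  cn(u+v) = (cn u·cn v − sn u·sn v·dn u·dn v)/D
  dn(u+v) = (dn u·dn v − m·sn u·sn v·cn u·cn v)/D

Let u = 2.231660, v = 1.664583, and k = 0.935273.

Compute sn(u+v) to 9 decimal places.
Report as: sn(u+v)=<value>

sn(u+v)=0.792980321

sn u = 0.9963041146896233, cn u = 0.08589593152487482, dn u = 0.3629301747654102
sn v = 0.9512657332346924, cn v = 0.3083723476148001, dn v = 0.456558964378016
m = k² = 0.874735584529
D = 1 − m·sn²u·sn²v = 0.2142862606210638
sn(u+v) = (sn u·cn v·dn v + sn v·cn u·dn u)/D = 0.169924787808029/0.2142862606210638 = 0.7929803213492906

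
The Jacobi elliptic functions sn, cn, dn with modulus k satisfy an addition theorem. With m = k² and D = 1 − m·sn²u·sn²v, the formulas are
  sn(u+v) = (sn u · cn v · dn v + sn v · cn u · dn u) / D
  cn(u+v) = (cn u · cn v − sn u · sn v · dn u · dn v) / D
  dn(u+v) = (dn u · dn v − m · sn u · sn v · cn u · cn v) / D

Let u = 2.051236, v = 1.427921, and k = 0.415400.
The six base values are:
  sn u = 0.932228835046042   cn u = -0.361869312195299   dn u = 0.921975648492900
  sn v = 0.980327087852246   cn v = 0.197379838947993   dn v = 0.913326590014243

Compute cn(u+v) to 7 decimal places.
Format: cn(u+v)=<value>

cn(u+v)=-0.9825890

m = k² = 0.17255716
D = 1 − m·sn²u·sn²v = 0.8558813933879718
cn(u+v) = (cn u·cn v − sn u·sn v·dn u·dn v)/D = -0.8409796840052902/0.8558813933879718 = -0.9825890485553217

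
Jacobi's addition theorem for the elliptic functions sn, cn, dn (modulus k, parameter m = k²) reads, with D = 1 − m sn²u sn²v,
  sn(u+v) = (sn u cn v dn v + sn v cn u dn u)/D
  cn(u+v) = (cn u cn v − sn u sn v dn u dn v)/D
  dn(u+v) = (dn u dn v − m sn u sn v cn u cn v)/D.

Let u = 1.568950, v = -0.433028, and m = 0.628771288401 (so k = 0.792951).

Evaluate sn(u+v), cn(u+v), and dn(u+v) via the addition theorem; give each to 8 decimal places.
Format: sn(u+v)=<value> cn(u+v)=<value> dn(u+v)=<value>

sn(u+v)=0.85107794 cn(u+v)=0.52503937 dn(u+v)=0.73794295

sn u = 0.9673889613727718, cn u = 0.253295474523549, dn u = 0.6415370570411899
sn v = -0.4122051497925365, cn v = 0.9110910571861149, dn v = 0.9450732936149649
m = k² = 0.628771288401
D = 1 − m·sn²u·sn²v = 0.9000180083525928
sn(u+v) = (sn u·cn v·dn v + sn v·cn u·dn u)/D = 0.7659854712435829/0.9000180083525928 = 0.8510779385910898
cn(u+v) = (cn u·cn v − sn u·sn v·dn u·dn v)/D = 0.4725448901455967/0.9000180083525928 = 0.5250393722793951
dn(u+v) = (dn u·dn v − m·sn u·sn v·cn u·cn v)/D = 0.6641619413629781/0.9000180083525928 = 0.7379429469179963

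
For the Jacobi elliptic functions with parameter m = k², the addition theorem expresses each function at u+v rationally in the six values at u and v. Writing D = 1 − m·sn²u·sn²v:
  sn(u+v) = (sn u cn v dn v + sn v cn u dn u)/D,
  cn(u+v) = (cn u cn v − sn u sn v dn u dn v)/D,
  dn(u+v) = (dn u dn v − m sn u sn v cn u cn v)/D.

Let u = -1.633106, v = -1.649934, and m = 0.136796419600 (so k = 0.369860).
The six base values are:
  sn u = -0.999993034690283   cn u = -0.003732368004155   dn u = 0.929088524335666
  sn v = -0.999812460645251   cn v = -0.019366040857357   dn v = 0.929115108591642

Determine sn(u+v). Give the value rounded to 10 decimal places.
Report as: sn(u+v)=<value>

m = k² = 0.1367964196
D = 1 − m·sn²u·sn²v = 0.8632567899507815
sn(u+v) = (sn u·cn v·dn v + sn v·cn u·dn u)/D = 0.02146020577638231/0.8632567899507815 = 0.02485958526617075

sn(u+v)=0.0248595853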